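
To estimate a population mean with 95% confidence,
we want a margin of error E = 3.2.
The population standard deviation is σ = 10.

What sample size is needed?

z_0.025 = 1.960
n = (z×σ/E)² = (1.960×10/3.2)²
n = 37.5156
Round up: n = 38

Answer: n = 38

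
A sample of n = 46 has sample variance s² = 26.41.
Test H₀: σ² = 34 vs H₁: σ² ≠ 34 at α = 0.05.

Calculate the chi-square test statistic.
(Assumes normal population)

df = n - 1 = 45
χ² = (n-1)s²/σ₀² = 45×26.41/34 = 34.9544
Critical values: χ²_{0.975,45} = 28.366, χ²_{0.025,45} = 65.410
Rejection region: χ² < 28.366 or χ² > 65.410
Decision: fail to reject H₀

Answer: χ² = 34.9544, fail to reject H₀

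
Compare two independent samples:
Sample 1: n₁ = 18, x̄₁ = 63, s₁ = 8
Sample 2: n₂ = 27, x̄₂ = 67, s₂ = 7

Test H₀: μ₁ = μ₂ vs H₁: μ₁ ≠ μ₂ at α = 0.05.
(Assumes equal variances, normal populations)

Pooled variance: s²_p = [17×8² + 26×7²]/(43) = 54.9302
s_p = 7.4115
SE = s_p×√(1/n₁ + 1/n₂) = 7.4115×√(1/18 + 1/27) = 2.2552
t = (x̄₁ - x̄₂)/SE = (63 - 67)/2.2552 = -1.7737
df = 43, t-critical = ±2.017
Decision: fail to reject H₀

Answer: t = -1.7737, fail to reject H₀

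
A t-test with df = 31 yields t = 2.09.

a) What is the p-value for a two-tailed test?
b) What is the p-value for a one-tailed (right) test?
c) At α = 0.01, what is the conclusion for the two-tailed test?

Answer: a) 0.0449, b) 0.0225, c) fail to reject H₀

Derivation:
Using t-distribution with df = 31:
a) Two-tailed: p = 2×P(T > 2.09) = 0.0449
b) One-tailed: p = P(T > 2.09) = 0.0225
c) 0.0449 ≥ 0.01, fail to reject H₀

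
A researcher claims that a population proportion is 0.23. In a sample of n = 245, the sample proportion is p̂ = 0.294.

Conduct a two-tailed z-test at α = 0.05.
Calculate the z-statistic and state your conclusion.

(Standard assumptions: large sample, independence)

H₀: p = 0.23, H₁: p ≠ 0.23
Standard error: SE = √(p₀(1-p₀)/n) = √(0.23×0.77/245) = 0.026886
z-statistic: z = (p̂ - p₀)/SE = (0.294 - 0.23)/0.026886 = 2.3804
Critical value: z_0.025 = ±1.960
p-value = 0.0173
Decision: reject H₀ at α = 0.05

Answer: z = 2.3804, reject H₀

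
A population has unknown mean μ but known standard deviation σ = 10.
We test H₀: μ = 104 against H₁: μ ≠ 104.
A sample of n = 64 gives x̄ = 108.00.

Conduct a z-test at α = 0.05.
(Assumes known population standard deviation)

Standard error: SE = σ/√n = 10/√64 = 1.2500
z-statistic: z = (x̄ - μ₀)/SE = (108.00 - 104)/1.2500 = 3.2000
Critical value: ±1.960
p-value = 0.0014
Decision: reject H₀

Answer: z = 3.2000, reject H₀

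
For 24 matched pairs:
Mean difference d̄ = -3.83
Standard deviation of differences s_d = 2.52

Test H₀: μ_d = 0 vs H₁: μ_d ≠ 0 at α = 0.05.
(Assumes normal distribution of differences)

df = n - 1 = 23
SE = s_d/√n = 2.52/√24 = 0.5144
t = d̄/SE = -3.83/0.5144 = -7.4456
Critical value: t_{0.025,23} = ±2.069
p-value < 0.0001
Decision: reject H₀

Answer: t = -7.4456, reject H₀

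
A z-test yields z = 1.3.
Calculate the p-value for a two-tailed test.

Answer: p-value ≈ 0.1936

Derivation:
For z = 1.3:
p = 2×P(Z > |1.3|) = 2×(1 - Φ(1.3)) = 0.1936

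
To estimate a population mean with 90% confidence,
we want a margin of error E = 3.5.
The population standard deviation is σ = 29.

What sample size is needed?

z_0.05 = 1.645
n = (z×σ/E)² = (1.645×29/3.5)²
n = 185.7769
Round up: n = 186

Answer: n = 186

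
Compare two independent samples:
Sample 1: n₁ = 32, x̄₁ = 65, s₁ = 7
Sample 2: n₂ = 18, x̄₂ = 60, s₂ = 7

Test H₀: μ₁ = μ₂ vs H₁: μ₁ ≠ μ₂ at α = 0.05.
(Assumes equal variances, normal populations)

Answer: t = 2.4244, reject H₀

Derivation:
Pooled variance: s²_p = [31×7² + 17×7²]/(48) = 49.0000
s_p = 7.0000
SE = s_p×√(1/n₁ + 1/n₂) = 7.0000×√(1/32 + 1/18) = 2.0624
t = (x̄₁ - x̄₂)/SE = (65 - 60)/2.0624 = 2.4244
df = 48, t-critical = ±2.011
Decision: reject H₀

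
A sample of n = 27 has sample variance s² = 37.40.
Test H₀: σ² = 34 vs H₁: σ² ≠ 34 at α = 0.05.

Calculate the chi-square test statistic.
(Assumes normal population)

Answer: χ² = 28.6000, fail to reject H₀

Derivation:
df = n - 1 = 26
χ² = (n-1)s²/σ₀² = 26×37.40/34 = 28.6000
Critical values: χ²_{0.975,26} = 13.844, χ²_{0.025,26} = 41.923
Rejection region: χ² < 13.844 or χ² > 41.923
Decision: fail to reject H₀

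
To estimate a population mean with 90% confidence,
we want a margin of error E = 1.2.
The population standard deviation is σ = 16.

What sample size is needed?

z_0.05 = 1.645
n = (z×σ/E)² = (1.645×16/1.2)²
n = 481.0711
Round up: n = 482

Answer: n = 482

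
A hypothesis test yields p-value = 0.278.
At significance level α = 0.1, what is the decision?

Compare p-value to α:
0.278 ≥ 0.1
Decision: fail to reject H₀

Answer: fail to reject H₀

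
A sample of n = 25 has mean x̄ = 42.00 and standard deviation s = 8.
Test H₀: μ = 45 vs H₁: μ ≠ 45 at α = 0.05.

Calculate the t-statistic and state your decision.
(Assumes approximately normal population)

Answer: t = -1.8750, fail to reject H₀

Derivation:
df = n - 1 = 24
SE = s/√n = 8/√25 = 1.6000
t = (x̄ - μ₀)/SE = (42.00 - 45)/1.6000 = -1.8750
Critical value: t_{0.025,24} = ±2.064
p-value ≈ 0.0730
Decision: fail to reject H₀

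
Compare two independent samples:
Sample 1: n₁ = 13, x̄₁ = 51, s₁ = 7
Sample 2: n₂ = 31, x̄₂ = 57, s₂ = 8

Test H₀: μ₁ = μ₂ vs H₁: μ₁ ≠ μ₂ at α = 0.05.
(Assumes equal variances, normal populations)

Answer: t = -2.3498, reject H₀

Derivation:
Pooled variance: s²_p = [12×7² + 30×8²]/(42) = 59.7143
s_p = 7.7275
SE = s_p×√(1/n₁ + 1/n₂) = 7.7275×√(1/13 + 1/31) = 2.5534
t = (x̄₁ - x̄₂)/SE = (51 - 57)/2.5534 = -2.3498
df = 42, t-critical = ±2.018
Decision: reject H₀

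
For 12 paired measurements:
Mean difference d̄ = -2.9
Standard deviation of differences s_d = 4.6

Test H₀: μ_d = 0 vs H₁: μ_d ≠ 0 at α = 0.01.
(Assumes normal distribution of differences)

df = n - 1 = 11
SE = s_d/√n = 4.6/√12 = 1.3279
t = d̄/SE = -2.9/1.3279 = -2.1839
Critical value: t_{0.005,11} = ±3.106
p-value ≈ 0.0515
Decision: fail to reject H₀

Answer: t = -2.1839, fail to reject H₀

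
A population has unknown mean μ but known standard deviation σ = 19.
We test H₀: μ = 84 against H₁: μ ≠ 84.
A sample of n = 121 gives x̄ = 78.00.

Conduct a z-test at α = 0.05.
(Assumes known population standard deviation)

Standard error: SE = σ/√n = 19/√121 = 1.7273
z-statistic: z = (x̄ - μ₀)/SE = (78.00 - 84)/1.7273 = -3.4736
Critical value: ±1.960
p-value = 0.0005
Decision: reject H₀

Answer: z = -3.4736, reject H₀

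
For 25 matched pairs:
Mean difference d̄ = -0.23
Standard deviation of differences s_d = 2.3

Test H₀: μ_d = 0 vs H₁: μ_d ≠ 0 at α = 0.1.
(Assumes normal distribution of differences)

df = n - 1 = 24
SE = s_d/√n = 2.3/√25 = 0.4600
t = d̄/SE = -0.23/0.4600 = -0.5000
Critical value: t_{0.05,24} = ±1.711
p-value ≈ 0.6216
Decision: fail to reject H₀

Answer: t = -0.5000, fail to reject H₀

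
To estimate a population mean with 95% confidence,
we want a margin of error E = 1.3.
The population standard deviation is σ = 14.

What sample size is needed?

Answer: n = 446

Derivation:
z_0.025 = 1.960
n = (z×σ/E)² = (1.960×14/1.3)²
n = 445.5347
Round up: n = 446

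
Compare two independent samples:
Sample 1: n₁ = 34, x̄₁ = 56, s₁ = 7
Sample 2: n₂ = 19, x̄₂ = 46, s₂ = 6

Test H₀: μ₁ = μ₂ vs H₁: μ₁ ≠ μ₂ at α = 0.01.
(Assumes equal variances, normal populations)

Answer: t = 5.2389, reject H₀

Derivation:
Pooled variance: s²_p = [33×7² + 18×6²]/(51) = 44.4118
s_p = 6.6642
SE = s_p×√(1/n₁ + 1/n₂) = 6.6642×√(1/34 + 1/19) = 1.9088
t = (x̄₁ - x̄₂)/SE = (56 - 46)/1.9088 = 5.2389
df = 51, t-critical = ±2.676
Decision: reject H₀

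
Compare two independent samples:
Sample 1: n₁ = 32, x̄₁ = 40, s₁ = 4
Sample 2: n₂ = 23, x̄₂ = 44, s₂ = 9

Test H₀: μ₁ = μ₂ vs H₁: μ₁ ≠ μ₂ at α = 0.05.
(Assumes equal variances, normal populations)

Answer: t = -2.2319, reject H₀

Derivation:
Pooled variance: s²_p = [31×4² + 22×9²]/(53) = 42.9811
s_p = 6.5560
SE = s_p×√(1/n₁ + 1/n₂) = 6.5560×√(1/32 + 1/23) = 1.7922
t = (x̄₁ - x̄₂)/SE = (40 - 44)/1.7922 = -2.2319
df = 53, t-critical = ±2.006
Decision: reject H₀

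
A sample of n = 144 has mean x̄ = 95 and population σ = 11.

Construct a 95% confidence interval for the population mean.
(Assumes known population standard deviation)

Answer: (93.2033, 96.7967)

Derivation:
Confidence level: 95%, α = 0.05
z_0.025 = 1.960
SE = σ/√n = 11/√144 = 0.9167
Margin of error = 1.960 × 0.9167 = 1.7967
CI: x̄ ± margin = 95 ± 1.7967
CI: (93.2033, 96.7967)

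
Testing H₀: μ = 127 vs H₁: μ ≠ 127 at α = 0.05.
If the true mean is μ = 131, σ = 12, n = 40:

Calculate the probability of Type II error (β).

SE = σ/√n = 12/√40 = 1.8974
Critical values: μ₀ ± z_0.025×SE = 127 ± 1.960×1.8974
Acceptance region: (123.2811, 130.7189)
Under H₁ (μ = 131): z_high = (130.7189 - 131)/1.8974 = -0.1482, z_low = (123.2811 - 131)/1.8974 = -4.0681
β = P(not reject | H₁) = Φ(-0.1482) - Φ(-4.0681) ≈ 0.4411

Answer: β ≈ 0.4411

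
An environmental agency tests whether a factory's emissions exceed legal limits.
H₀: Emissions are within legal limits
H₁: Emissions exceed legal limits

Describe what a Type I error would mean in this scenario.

Type I error (α): Rejecting H₀ when H₀ is true
Type II error (β): Failing to reject H₀ when H₁ is true

Answer: Citing a compliant factory for excess emissions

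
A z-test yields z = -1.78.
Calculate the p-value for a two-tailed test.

Answer: p-value ≈ 0.0751

Derivation:
For z = -1.78:
p = 2×P(Z > |-1.78|) = 2×(1 - Φ(1.78)) = 0.0751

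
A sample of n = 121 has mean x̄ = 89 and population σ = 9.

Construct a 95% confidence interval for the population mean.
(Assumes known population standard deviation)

Confidence level: 95%, α = 0.05
z_0.025 = 1.960
SE = σ/√n = 9/√121 = 0.8182
Margin of error = 1.960 × 0.8182 = 1.6037
CI: x̄ ± margin = 89 ± 1.6037
CI: (87.3963, 90.6037)

Answer: (87.3963, 90.6037)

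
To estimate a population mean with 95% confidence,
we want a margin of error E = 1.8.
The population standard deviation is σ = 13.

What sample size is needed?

z_0.025 = 1.960
n = (z×σ/E)² = (1.960×13/1.8)²
n = 200.3798
Round up: n = 201

Answer: n = 201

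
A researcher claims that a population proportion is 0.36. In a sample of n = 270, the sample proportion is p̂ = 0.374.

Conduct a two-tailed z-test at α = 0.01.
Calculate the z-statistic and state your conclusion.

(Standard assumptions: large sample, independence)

H₀: p = 0.36, H₁: p ≠ 0.36
Standard error: SE = √(p₀(1-p₀)/n) = √(0.36×0.64/270) = 0.029212
z-statistic: z = (p̂ - p₀)/SE = (0.374 - 0.36)/0.029212 = 0.4793
Critical value: z_0.005 = ±2.576
p-value = 0.6317
Decision: fail to reject H₀ at α = 0.01

Answer: z = 0.4793, fail to reject H₀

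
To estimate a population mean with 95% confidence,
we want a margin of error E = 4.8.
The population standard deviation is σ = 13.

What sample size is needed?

z_0.025 = 1.960
n = (z×σ/E)² = (1.960×13/4.8)²
n = 28.1784
Round up: n = 29

Answer: n = 29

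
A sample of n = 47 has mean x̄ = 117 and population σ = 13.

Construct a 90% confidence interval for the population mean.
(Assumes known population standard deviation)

Answer: (113.8808, 120.1192)

Derivation:
Confidence level: 90%, α = 0.1
z_0.05 = 1.645
SE = σ/√n = 13/√47 = 1.8962
Margin of error = 1.645 × 1.8962 = 3.1192
CI: x̄ ± margin = 117 ± 3.1192
CI: (113.8808, 120.1192)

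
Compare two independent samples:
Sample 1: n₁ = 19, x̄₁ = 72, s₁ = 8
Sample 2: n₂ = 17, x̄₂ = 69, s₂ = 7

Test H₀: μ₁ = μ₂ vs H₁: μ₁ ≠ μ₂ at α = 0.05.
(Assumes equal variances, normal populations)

Answer: t = 1.1909, fail to reject H₀

Derivation:
Pooled variance: s²_p = [18×8² + 16×7²]/(34) = 56.9412
s_p = 7.5459
SE = s_p×√(1/n₁ + 1/n₂) = 7.5459×√(1/19 + 1/17) = 2.5192
t = (x̄₁ - x̄₂)/SE = (72 - 69)/2.5192 = 1.1909
df = 34, t-critical = ±2.032
Decision: fail to reject H₀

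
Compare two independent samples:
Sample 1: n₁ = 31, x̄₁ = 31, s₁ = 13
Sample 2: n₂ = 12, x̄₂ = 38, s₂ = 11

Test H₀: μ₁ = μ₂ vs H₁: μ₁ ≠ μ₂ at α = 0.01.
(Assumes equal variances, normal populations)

Answer: t = -1.6478, fail to reject H₀

Derivation:
Pooled variance: s²_p = [30×13² + 11×11²]/(41) = 156.1220
s_p = 12.4949
SE = s_p×√(1/n₁ + 1/n₂) = 12.4949×√(1/31 + 1/12) = 4.2481
t = (x̄₁ - x̄₂)/SE = (31 - 38)/4.2481 = -1.6478
df = 41, t-critical = ±2.701
Decision: fail to reject H₀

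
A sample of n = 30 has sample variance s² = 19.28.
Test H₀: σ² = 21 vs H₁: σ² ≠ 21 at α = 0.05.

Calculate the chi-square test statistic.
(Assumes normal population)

Answer: χ² = 26.6248, fail to reject H₀

Derivation:
df = n - 1 = 29
χ² = (n-1)s²/σ₀² = 29×19.28/21 = 26.6248
Critical values: χ²_{0.975,29} = 16.047, χ²_{0.025,29} = 45.722
Rejection region: χ² < 16.047 or χ² > 45.722
Decision: fail to reject H₀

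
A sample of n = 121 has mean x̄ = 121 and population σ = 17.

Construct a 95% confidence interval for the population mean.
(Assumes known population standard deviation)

Confidence level: 95%, α = 0.05
z_0.025 = 1.960
SE = σ/√n = 17/√121 = 1.5455
Margin of error = 1.960 × 1.5455 = 3.0292
CI: x̄ ± margin = 121 ± 3.0292
CI: (117.9708, 124.0292)

Answer: (117.9708, 124.0292)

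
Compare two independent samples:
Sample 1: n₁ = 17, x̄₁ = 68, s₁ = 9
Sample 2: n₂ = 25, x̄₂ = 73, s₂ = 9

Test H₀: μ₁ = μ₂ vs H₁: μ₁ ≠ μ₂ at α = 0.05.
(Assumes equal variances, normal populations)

Answer: t = -1.7672, fail to reject H₀

Derivation:
Pooled variance: s²_p = [16×9² + 24×9²]/(40) = 81.0000
s_p = 9.0000
SE = s_p×√(1/n₁ + 1/n₂) = 9.0000×√(1/17 + 1/25) = 2.8293
t = (x̄₁ - x̄₂)/SE = (68 - 73)/2.8293 = -1.7672
df = 40, t-critical = ±2.021
Decision: fail to reject H₀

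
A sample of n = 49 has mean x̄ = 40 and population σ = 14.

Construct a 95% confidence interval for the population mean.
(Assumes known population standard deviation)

Confidence level: 95%, α = 0.05
z_0.025 = 1.960
SE = σ/√n = 14/√49 = 2.0000
Margin of error = 1.960 × 2.0000 = 3.9200
CI: x̄ ± margin = 40 ± 3.9200
CI: (36.0800, 43.9200)

Answer: (36.0800, 43.9200)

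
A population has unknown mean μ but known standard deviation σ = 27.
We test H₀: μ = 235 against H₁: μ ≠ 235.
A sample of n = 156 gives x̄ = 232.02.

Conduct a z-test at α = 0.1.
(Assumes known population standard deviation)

Answer: z = -1.3785, fail to reject H₀

Derivation:
Standard error: SE = σ/√n = 27/√156 = 2.1617
z-statistic: z = (x̄ - μ₀)/SE = (232.02 - 235)/2.1617 = -1.3785
Critical value: ±1.645
p-value = 0.1680
Decision: fail to reject H₀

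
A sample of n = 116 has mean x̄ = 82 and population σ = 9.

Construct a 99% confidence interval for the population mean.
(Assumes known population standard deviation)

Confidence level: 99%, α = 0.01
z_0.005 = 2.576
SE = σ/√n = 9/√116 = 0.8356
Margin of error = 2.576 × 0.8356 = 2.1525
CI: x̄ ± margin = 82 ± 2.1525
CI: (79.8475, 84.1525)

Answer: (79.8475, 84.1525)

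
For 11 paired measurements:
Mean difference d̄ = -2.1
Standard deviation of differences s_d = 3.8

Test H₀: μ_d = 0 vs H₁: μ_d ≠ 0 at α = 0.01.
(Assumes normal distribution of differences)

Answer: t = -1.8329, fail to reject H₀

Derivation:
df = n - 1 = 10
SE = s_d/√n = 3.8/√11 = 1.1457
t = d̄/SE = -2.1/1.1457 = -1.8329
Critical value: t_{0.005,10} = ±3.169
p-value ≈ 0.0967
Decision: fail to reject H₀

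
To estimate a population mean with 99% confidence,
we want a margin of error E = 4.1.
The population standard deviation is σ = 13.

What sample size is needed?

z_0.005 = 2.576
n = (z×σ/E)² = (2.576×13/4.1)²
n = 66.7130
Round up: n = 67

Answer: n = 67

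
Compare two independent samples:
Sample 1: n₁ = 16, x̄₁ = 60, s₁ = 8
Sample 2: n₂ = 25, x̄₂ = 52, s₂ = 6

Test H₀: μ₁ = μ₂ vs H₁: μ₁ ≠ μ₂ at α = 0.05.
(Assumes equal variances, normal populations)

Pooled variance: s²_p = [15×8² + 24×6²]/(39) = 46.7692
s_p = 6.8388
SE = s_p×√(1/n₁ + 1/n₂) = 6.8388×√(1/16 + 1/25) = 2.1895
t = (x̄₁ - x̄₂)/SE = (60 - 52)/2.1895 = 3.6538
df = 39, t-critical = ±2.023
Decision: reject H₀

Answer: t = 3.6538, reject H₀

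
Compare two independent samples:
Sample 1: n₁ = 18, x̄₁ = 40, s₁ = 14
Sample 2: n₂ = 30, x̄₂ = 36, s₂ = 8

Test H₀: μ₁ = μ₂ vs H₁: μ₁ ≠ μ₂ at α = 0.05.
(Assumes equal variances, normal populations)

Answer: t = 1.2633, fail to reject H₀

Derivation:
Pooled variance: s²_p = [17×14² + 29×8²]/(46) = 112.7826
s_p = 10.6199
SE = s_p×√(1/n₁ + 1/n₂) = 10.6199×√(1/18 + 1/30) = 3.1662
t = (x̄₁ - x̄₂)/SE = (40 - 36)/3.1662 = 1.2633
df = 46, t-critical = ±2.013
Decision: fail to reject H₀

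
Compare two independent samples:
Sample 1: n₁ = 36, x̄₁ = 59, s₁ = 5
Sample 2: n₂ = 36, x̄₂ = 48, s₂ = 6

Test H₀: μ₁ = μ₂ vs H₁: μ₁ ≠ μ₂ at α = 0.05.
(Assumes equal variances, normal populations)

Pooled variance: s²_p = [35×5² + 35×6²]/(70) = 30.5000
s_p = 5.5227
SE = s_p×√(1/n₁ + 1/n₂) = 5.5227×√(1/36 + 1/36) = 1.3017
t = (x̄₁ - x̄₂)/SE = (59 - 48)/1.3017 = 8.4505
df = 70, t-critical = ±1.994
Decision: reject H₀

Answer: t = 8.4505, reject H₀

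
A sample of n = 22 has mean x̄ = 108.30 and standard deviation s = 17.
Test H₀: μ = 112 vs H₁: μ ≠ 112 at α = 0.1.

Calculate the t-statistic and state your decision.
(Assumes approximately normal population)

df = n - 1 = 21
SE = s/√n = 17/√22 = 3.6244
t = (x̄ - μ₀)/SE = (108.30 - 112)/3.6244 = -1.0209
Critical value: t_{0.05,21} = ±1.721
p-value ≈ 0.3189
Decision: fail to reject H₀

Answer: t = -1.0209, fail to reject H₀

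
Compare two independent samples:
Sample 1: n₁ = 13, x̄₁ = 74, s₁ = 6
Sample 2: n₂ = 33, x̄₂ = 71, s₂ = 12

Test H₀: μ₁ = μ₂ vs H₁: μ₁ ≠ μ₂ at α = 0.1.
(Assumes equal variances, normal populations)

Answer: t = 0.8560, fail to reject H₀

Derivation:
Pooled variance: s²_p = [12×6² + 32×12²]/(44) = 114.5455
s_p = 10.7026
SE = s_p×√(1/n₁ + 1/n₂) = 10.7026×√(1/13 + 1/33) = 3.5046
t = (x̄₁ - x̄₂)/SE = (74 - 71)/3.5046 = 0.8560
df = 44, t-critical = ±1.680
Decision: fail to reject H₀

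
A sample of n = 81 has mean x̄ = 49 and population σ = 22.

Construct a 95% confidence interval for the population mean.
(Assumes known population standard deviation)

Confidence level: 95%, α = 0.05
z_0.025 = 1.960
SE = σ/√n = 22/√81 = 2.4444
Margin of error = 1.960 × 2.4444 = 4.7910
CI: x̄ ± margin = 49 ± 4.7910
CI: (44.2090, 53.7910)

Answer: (44.2090, 53.7910)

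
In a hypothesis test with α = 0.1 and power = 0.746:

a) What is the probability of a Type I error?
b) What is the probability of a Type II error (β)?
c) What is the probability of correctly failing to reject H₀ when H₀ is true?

Answer: a) 0.1, b) 0.254, c) 0.9

Derivation:
a) Type I error probability = α = 0.1
b) Power = P(reject H₀ | H₁ true) = 1 - β = 0.746, so Type II error probability = β = 1 - Power = 0.254
c) P(fail to reject H₀ | H₀ true) = 1 - α = 0.9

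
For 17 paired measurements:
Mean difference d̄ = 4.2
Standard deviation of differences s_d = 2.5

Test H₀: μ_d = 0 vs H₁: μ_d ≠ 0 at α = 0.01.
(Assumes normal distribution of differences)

df = n - 1 = 16
SE = s_d/√n = 2.5/√17 = 0.6063
t = d̄/SE = 4.2/0.6063 = 6.9273
Critical value: t_{0.005,16} = ±2.921
p-value < 0.0001
Decision: reject H₀

Answer: t = 6.9273, reject H₀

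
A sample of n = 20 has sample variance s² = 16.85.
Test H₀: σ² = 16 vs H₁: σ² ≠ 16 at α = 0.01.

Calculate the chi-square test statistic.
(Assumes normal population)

df = n - 1 = 19
χ² = (n-1)s²/σ₀² = 19×16.85/16 = 20.0094
Critical values: χ²_{0.995,19} = 6.844, χ²_{0.005,19} = 38.582
Rejection region: χ² < 6.844 or χ² > 38.582
Decision: fail to reject H₀

Answer: χ² = 20.0094, fail to reject H₀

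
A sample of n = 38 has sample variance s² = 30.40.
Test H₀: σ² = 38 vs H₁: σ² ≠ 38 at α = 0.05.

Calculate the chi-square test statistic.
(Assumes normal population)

df = n - 1 = 37
χ² = (n-1)s²/σ₀² = 37×30.40/38 = 29.6000
Critical values: χ²_{0.975,37} = 22.106, χ²_{0.025,37} = 55.668
Rejection region: χ² < 22.106 or χ² > 55.668
Decision: fail to reject H₀

Answer: χ² = 29.6000, fail to reject H₀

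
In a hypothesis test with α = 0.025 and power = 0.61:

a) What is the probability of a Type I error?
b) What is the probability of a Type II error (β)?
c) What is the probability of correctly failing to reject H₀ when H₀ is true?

a) Type I error probability = α = 0.025
b) Power = P(reject H₀ | H₁ true) = 1 - β = 0.61, so Type II error probability = β = 1 - Power = 0.39
c) P(fail to reject H₀ | H₀ true) = 1 - α = 0.975

Answer: a) 0.025, b) 0.39, c) 0.975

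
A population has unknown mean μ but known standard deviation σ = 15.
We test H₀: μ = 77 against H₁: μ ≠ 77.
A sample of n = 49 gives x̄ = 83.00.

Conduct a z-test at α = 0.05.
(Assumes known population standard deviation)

Standard error: SE = σ/√n = 15/√49 = 2.1429
z-statistic: z = (x̄ - μ₀)/SE = (83.00 - 77)/2.1429 = 2.7999
Critical value: ±1.960
p-value = 0.0051
Decision: reject H₀

Answer: z = 2.7999, reject H₀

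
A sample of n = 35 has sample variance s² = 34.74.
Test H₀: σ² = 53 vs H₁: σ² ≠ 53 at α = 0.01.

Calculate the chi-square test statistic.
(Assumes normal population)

Answer: χ² = 22.2860, fail to reject H₀

Derivation:
df = n - 1 = 34
χ² = (n-1)s²/σ₀² = 34×34.74/53 = 22.2860
Critical values: χ²_{0.995,34} = 16.501, χ²_{0.005,34} = 58.964
Rejection region: χ² < 16.501 or χ² > 58.964
Decision: fail to reject H₀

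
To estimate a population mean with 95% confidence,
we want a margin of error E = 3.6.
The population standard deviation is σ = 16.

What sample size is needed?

z_0.025 = 1.960
n = (z×σ/E)² = (1.960×16/3.6)²
n = 75.8835
Round up: n = 76

Answer: n = 76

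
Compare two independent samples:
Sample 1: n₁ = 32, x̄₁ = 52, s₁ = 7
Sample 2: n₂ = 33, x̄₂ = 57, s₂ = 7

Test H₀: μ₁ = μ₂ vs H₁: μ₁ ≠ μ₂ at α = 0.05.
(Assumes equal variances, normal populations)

Pooled variance: s²_p = [31×7² + 32×7²]/(63) = 49.0000
s_p = 7.0000
SE = s_p×√(1/n₁ + 1/n₂) = 7.0000×√(1/32 + 1/33) = 1.7367
t = (x̄₁ - x̄₂)/SE = (52 - 57)/1.7367 = -2.8790
df = 63, t-critical = ±1.998
Decision: reject H₀

Answer: t = -2.8790, reject H₀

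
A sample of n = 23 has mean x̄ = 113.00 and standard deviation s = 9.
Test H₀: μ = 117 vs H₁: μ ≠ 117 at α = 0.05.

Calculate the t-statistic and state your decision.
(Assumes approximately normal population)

Answer: t = -2.1315, reject H₀

Derivation:
df = n - 1 = 22
SE = s/√n = 9/√23 = 1.8766
t = (x̄ - μ₀)/SE = (113.00 - 117)/1.8766 = -2.1315
Critical value: t_{0.025,22} = ±2.074
p-value ≈ 0.0445
Decision: reject H₀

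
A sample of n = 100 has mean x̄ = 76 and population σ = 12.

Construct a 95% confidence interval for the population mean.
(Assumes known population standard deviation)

Confidence level: 95%, α = 0.05
z_0.025 = 1.960
SE = σ/√n = 12/√100 = 1.2000
Margin of error = 1.960 × 1.2000 = 2.3520
CI: x̄ ± margin = 76 ± 2.3520
CI: (73.6480, 78.3520)

Answer: (73.6480, 78.3520)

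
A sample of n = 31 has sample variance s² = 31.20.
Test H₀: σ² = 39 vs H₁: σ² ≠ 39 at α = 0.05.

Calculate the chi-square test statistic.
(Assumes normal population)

Answer: χ² = 24.0000, fail to reject H₀

Derivation:
df = n - 1 = 30
χ² = (n-1)s²/σ₀² = 30×31.20/39 = 24.0000
Critical values: χ²_{0.975,30} = 16.791, χ²_{0.025,30} = 46.979
Rejection region: χ² < 16.791 or χ² > 46.979
Decision: fail to reject H₀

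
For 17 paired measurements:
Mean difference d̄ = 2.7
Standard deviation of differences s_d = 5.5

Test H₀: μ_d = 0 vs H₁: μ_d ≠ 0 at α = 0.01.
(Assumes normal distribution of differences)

df = n - 1 = 16
SE = s_d/√n = 5.5/√17 = 1.3339
t = d̄/SE = 2.7/1.3339 = 2.0241
Critical value: t_{0.005,16} = ±2.921
p-value ≈ 0.0600
Decision: fail to reject H₀

Answer: t = 2.0241, fail to reject H₀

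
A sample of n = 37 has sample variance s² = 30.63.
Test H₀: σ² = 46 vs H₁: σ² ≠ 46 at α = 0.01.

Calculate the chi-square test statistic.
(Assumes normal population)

Answer: χ² = 23.9713, fail to reject H₀

Derivation:
df = n - 1 = 36
χ² = (n-1)s²/σ₀² = 36×30.63/46 = 23.9713
Critical values: χ²_{0.995,36} = 17.887, χ²_{0.005,36} = 61.581
Rejection region: χ² < 17.887 or χ² > 61.581
Decision: fail to reject H₀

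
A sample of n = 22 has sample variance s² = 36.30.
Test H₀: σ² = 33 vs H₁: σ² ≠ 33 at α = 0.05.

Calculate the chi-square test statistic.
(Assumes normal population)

Answer: χ² = 23.1000, fail to reject H₀

Derivation:
df = n - 1 = 21
χ² = (n-1)s²/σ₀² = 21×36.30/33 = 23.1000
Critical values: χ²_{0.975,21} = 10.283, χ²_{0.025,21} = 35.479
Rejection region: χ² < 10.283 or χ² > 35.479
Decision: fail to reject H₀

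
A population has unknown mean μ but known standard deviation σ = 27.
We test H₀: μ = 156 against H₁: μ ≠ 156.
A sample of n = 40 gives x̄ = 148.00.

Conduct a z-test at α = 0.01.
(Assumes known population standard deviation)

Answer: z = -1.8739, fail to reject H₀

Derivation:
Standard error: SE = σ/√n = 27/√40 = 4.2691
z-statistic: z = (x̄ - μ₀)/SE = (148.00 - 156)/4.2691 = -1.8739
Critical value: ±2.576
p-value = 0.0609
Decision: fail to reject H₀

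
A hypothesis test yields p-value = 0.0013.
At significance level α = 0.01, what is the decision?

Compare p-value to α:
0.0013 < 0.01
Decision: reject H₀

Answer: reject H₀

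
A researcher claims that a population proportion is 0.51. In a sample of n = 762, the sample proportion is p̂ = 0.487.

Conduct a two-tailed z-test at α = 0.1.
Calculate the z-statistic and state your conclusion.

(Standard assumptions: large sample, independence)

H₀: p = 0.51, H₁: p ≠ 0.51
Standard error: SE = √(p₀(1-p₀)/n) = √(0.51×0.49/762) = 0.018109
z-statistic: z = (p̂ - p₀)/SE = (0.487 - 0.51)/0.018109 = -1.2701
Critical value: z_0.05 = ±1.645
p-value = 0.2040
Decision: fail to reject H₀ at α = 0.1

Answer: z = -1.2701, fail to reject H₀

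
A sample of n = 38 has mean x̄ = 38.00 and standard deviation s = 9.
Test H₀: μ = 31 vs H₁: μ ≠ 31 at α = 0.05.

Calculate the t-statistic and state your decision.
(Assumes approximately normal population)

df = n - 1 = 37
SE = s/√n = 9/√38 = 1.4600
t = (x̄ - μ₀)/SE = (38.00 - 31)/1.4600 = 4.7945
Critical value: t_{0.025,37} = ±2.026
p-value < 0.0001
Decision: reject H₀

Answer: t = 4.7945, reject H₀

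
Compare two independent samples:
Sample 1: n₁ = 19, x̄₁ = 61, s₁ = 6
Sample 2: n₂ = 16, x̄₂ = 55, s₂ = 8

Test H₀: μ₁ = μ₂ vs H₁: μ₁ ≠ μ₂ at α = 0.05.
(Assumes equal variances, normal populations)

Answer: t = 2.5331, reject H₀

Derivation:
Pooled variance: s²_p = [18×6² + 15×8²]/(33) = 48.7273
s_p = 6.9805
SE = s_p×√(1/n₁ + 1/n₂) = 6.9805×√(1/19 + 1/16) = 2.3686
t = (x̄₁ - x̄₂)/SE = (61 - 55)/2.3686 = 2.5331
df = 33, t-critical = ±2.035
Decision: reject H₀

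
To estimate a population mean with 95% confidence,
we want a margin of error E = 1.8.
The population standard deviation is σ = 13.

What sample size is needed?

z_0.025 = 1.960
n = (z×σ/E)² = (1.960×13/1.8)²
n = 200.3798
Round up: n = 201

Answer: n = 201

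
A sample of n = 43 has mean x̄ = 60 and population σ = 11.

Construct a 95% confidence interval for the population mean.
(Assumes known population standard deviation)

Answer: (56.7121, 63.2879)

Derivation:
Confidence level: 95%, α = 0.05
z_0.025 = 1.960
SE = σ/√n = 11/√43 = 1.6775
Margin of error = 1.960 × 1.6775 = 3.2879
CI: x̄ ± margin = 60 ± 3.2879
CI: (56.7121, 63.2879)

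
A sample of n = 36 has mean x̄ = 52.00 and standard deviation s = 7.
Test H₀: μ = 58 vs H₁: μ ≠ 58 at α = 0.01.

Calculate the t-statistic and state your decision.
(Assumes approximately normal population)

Answer: t = -5.1427, reject H₀

Derivation:
df = n - 1 = 35
SE = s/√n = 7/√36 = 1.1667
t = (x̄ - μ₀)/SE = (52.00 - 58)/1.1667 = -5.1427
Critical value: t_{0.005,35} = ±2.724
p-value < 0.0001
Decision: reject H₀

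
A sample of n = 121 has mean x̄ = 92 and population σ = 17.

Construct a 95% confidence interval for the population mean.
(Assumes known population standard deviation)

Confidence level: 95%, α = 0.05
z_0.025 = 1.960
SE = σ/√n = 17/√121 = 1.5455
Margin of error = 1.960 × 1.5455 = 3.0292
CI: x̄ ± margin = 92 ± 3.0292
CI: (88.9708, 95.0292)

Answer: (88.9708, 95.0292)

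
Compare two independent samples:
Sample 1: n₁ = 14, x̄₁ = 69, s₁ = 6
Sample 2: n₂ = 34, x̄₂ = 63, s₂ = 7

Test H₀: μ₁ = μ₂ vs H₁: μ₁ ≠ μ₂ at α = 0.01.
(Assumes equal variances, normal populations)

Answer: t = 2.8065, reject H₀

Derivation:
Pooled variance: s²_p = [13×6² + 33×7²]/(46) = 45.3261
s_p = 6.7325
SE = s_p×√(1/n₁ + 1/n₂) = 6.7325×√(1/14 + 1/34) = 2.1379
t = (x̄₁ - x̄₂)/SE = (69 - 63)/2.1379 = 2.8065
df = 46, t-critical = ±2.687
Decision: reject H₀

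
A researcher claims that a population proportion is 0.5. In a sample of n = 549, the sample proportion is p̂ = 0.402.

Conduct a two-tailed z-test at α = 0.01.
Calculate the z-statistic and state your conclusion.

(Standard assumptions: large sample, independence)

H₀: p = 0.5, H₁: p ≠ 0.5
Standard error: SE = √(p₀(1-p₀)/n) = √(0.5×0.5/549) = 0.021339
z-statistic: z = (p̂ - p₀)/SE = (0.402 - 0.5)/0.021339 = -4.5925
Critical value: z_0.005 = ±2.576
p-value < 0.0001
Decision: reject H₀ at α = 0.01

Answer: z = -4.5925, reject H₀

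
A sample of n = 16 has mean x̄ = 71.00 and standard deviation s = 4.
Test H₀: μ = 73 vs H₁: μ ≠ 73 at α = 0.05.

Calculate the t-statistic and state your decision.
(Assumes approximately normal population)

Answer: t = -2.0000, fail to reject H₀

Derivation:
df = n - 1 = 15
SE = s/√n = 4/√16 = 1.0000
t = (x̄ - μ₀)/SE = (71.00 - 73)/1.0000 = -2.0000
Critical value: t_{0.025,15} = ±2.131
p-value ≈ 0.0639
Decision: fail to reject H₀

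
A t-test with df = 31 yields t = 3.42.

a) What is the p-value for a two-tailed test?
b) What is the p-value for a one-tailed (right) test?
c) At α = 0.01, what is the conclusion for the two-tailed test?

Answer: a) 0.0018, b) 0.0009, c) reject H₀

Derivation:
Using t-distribution with df = 31:
a) Two-tailed: p = 2×P(T > 3.42) = 0.0018
b) One-tailed: p = P(T > 3.42) = 0.0009
c) 0.0018 < 0.01, reject H₀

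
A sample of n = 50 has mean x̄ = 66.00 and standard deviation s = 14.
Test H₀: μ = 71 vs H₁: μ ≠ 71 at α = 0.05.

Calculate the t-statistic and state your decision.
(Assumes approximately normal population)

df = n - 1 = 49
SE = s/√n = 14/√50 = 1.9799
t = (x̄ - μ₀)/SE = (66.00 - 71)/1.9799 = -2.5254
Critical value: t_{0.025,49} = ±2.010
p-value ≈ 0.0148
Decision: reject H₀

Answer: t = -2.5254, reject H₀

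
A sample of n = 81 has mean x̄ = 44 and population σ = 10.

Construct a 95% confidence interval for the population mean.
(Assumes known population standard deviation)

Answer: (41.8222, 46.1778)

Derivation:
Confidence level: 95%, α = 0.05
z_0.025 = 1.960
SE = σ/√n = 10/√81 = 1.1111
Margin of error = 1.960 × 1.1111 = 2.1778
CI: x̄ ± margin = 44 ± 2.1778
CI: (41.8222, 46.1778)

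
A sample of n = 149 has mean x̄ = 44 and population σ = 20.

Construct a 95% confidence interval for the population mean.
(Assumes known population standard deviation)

Confidence level: 95%, α = 0.05
z_0.025 = 1.960
SE = σ/√n = 20/√149 = 1.6385
Margin of error = 1.960 × 1.6385 = 3.2115
CI: x̄ ± margin = 44 ± 3.2115
CI: (40.7885, 47.2115)

Answer: (40.7885, 47.2115)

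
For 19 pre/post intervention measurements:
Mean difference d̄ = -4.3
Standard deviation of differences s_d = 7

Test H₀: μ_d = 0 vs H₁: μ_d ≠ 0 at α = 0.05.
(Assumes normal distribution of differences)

df = n - 1 = 18
SE = s_d/√n = 7/√19 = 1.6059
t = d̄/SE = -4.3/1.6059 = -2.6776
Critical value: t_{0.025,18} = ±2.101
p-value ≈ 0.0154
Decision: reject H₀

Answer: t = -2.6776, reject H₀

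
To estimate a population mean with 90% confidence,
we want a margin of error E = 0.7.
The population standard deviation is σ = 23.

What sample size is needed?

Answer: n = 2922

Derivation:
z_0.05 = 1.645
n = (z×σ/E)² = (1.645×23/0.7)²
n = 2921.4025
Round up: n = 2922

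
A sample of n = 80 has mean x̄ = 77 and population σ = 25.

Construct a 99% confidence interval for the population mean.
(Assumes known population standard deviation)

Answer: (69.7998, 84.2002)

Derivation:
Confidence level: 99%, α = 0.01
z_0.005 = 2.576
SE = σ/√n = 25/√80 = 2.7951
Margin of error = 2.576 × 2.7951 = 7.2002
CI: x̄ ± margin = 77 ± 7.2002
CI: (69.7998, 84.2002)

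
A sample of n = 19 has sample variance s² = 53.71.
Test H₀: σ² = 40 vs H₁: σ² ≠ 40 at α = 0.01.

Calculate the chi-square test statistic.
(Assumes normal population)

Answer: χ² = 24.1695, fail to reject H₀

Derivation:
df = n - 1 = 18
χ² = (n-1)s²/σ₀² = 18×53.71/40 = 24.1695
Critical values: χ²_{0.995,18} = 6.265, χ²_{0.005,18} = 37.156
Rejection region: χ² < 6.265 or χ² > 37.156
Decision: fail to reject H₀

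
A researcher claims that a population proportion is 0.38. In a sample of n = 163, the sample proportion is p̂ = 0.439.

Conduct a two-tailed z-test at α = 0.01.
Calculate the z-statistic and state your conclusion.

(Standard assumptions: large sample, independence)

Answer: z = 1.5519, fail to reject H₀

Derivation:
H₀: p = 0.38, H₁: p ≠ 0.38
Standard error: SE = √(p₀(1-p₀)/n) = √(0.38×0.62/163) = 0.038018
z-statistic: z = (p̂ - p₀)/SE = (0.439 - 0.38)/0.038018 = 1.5519
Critical value: z_0.005 = ±2.576
p-value = 0.1207
Decision: fail to reject H₀ at α = 0.01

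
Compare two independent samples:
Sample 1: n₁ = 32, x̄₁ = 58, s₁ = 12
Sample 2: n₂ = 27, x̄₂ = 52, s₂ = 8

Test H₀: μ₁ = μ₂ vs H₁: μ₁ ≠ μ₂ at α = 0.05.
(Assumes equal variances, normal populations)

Pooled variance: s²_p = [31×12² + 26×8²]/(57) = 107.5088
s_p = 10.3686
SE = s_p×√(1/n₁ + 1/n₂) = 10.3686×√(1/32 + 1/27) = 2.7095
t = (x̄₁ - x̄₂)/SE = (58 - 52)/2.7095 = 2.2144
df = 57, t-critical = ±2.002
Decision: reject H₀

Answer: t = 2.2144, reject H₀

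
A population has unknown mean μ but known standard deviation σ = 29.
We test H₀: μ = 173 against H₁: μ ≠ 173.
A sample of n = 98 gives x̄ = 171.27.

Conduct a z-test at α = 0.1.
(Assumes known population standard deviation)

Answer: z = -0.5906, fail to reject H₀

Derivation:
Standard error: SE = σ/√n = 29/√98 = 2.9294
z-statistic: z = (x̄ - μ₀)/SE = (171.27 - 173)/2.9294 = -0.5906
Critical value: ±1.645
p-value = 0.5548
Decision: fail to reject H₀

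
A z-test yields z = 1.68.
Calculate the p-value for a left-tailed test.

For z = 1.68:
p = P(Z < 1.68) = Φ(1.68) = 0.9535

Answer: p-value ≈ 0.9535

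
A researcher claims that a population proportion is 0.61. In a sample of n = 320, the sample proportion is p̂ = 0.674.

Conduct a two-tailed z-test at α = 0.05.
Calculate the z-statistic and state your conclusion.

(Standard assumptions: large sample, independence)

Answer: z = 2.3472, reject H₀

Derivation:
H₀: p = 0.61, H₁: p ≠ 0.61
Standard error: SE = √(p₀(1-p₀)/n) = √(0.61×0.39/320) = 0.027266
z-statistic: z = (p̂ - p₀)/SE = (0.674 - 0.61)/0.027266 = 2.3472
Critical value: z_0.025 = ±1.960
p-value = 0.0189
Decision: reject H₀ at α = 0.05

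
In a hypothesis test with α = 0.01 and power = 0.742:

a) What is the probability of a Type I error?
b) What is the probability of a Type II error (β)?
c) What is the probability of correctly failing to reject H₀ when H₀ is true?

a) Type I error probability = α = 0.01
b) Power = P(reject H₀ | H₁ true) = 1 - β = 0.742, so Type II error probability = β = 1 - Power = 0.258
c) P(fail to reject H₀ | H₀ true) = 1 - α = 0.99

Answer: a) 0.01, b) 0.258, c) 0.99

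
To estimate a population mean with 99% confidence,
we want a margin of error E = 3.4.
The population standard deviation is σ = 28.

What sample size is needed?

Answer: n = 451

Derivation:
z_0.005 = 2.576
n = (z×σ/E)² = (2.576×28/3.4)²
n = 450.0388
Round up: n = 451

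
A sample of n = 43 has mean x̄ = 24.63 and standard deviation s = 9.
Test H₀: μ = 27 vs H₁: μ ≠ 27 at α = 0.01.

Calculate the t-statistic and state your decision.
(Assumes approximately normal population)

Answer: t = -1.7268, fail to reject H₀

Derivation:
df = n - 1 = 42
SE = s/√n = 9/√43 = 1.3725
t = (x̄ - μ₀)/SE = (24.63 - 27)/1.3725 = -1.7268
Critical value: t_{0.005,42} = ±2.698
p-value ≈ 0.0916
Decision: fail to reject H₀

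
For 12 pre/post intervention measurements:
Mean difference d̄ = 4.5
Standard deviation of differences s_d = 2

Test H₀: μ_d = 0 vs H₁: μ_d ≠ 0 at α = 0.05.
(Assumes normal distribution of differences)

Answer: t = 7.7936, reject H₀

Derivation:
df = n - 1 = 11
SE = s_d/√n = 2/√12 = 0.5774
t = d̄/SE = 4.5/0.5774 = 7.7936
Critical value: t_{0.025,11} = ±2.201
p-value < 0.0001
Decision: reject H₀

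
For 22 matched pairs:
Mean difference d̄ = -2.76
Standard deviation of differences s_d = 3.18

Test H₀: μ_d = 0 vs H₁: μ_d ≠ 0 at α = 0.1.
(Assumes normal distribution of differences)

df = n - 1 = 21
SE = s_d/√n = 3.18/√22 = 0.6780
t = d̄/SE = -2.76/0.6780 = -4.0708
Critical value: t_{0.05,21} = ±1.721
p-value ≈ 0.0005
Decision: reject H₀

Answer: t = -4.0708, reject H₀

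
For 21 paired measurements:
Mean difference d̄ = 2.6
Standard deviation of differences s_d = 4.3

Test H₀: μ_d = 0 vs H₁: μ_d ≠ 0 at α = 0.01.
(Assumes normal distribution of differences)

Answer: t = 2.7710, fail to reject H₀

Derivation:
df = n - 1 = 20
SE = s_d/√n = 4.3/√21 = 0.9383
t = d̄/SE = 2.6/0.9383 = 2.7710
Critical value: t_{0.005,20} = ±2.845
p-value ≈ 0.0118
Decision: fail to reject H₀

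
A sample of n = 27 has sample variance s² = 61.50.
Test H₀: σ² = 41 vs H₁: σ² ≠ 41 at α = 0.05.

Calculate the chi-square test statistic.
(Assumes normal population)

df = n - 1 = 26
χ² = (n-1)s²/σ₀² = 26×61.50/41 = 39.0000
Critical values: χ²_{0.975,26} = 13.844, χ²_{0.025,26} = 41.923
Rejection region: χ² < 13.844 or χ² > 41.923
Decision: fail to reject H₀

Answer: χ² = 39.0000, fail to reject H₀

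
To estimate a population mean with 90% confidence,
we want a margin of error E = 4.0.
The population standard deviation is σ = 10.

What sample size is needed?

z_0.05 = 1.645
n = (z×σ/E)² = (1.645×10/4.0)²
n = 16.9127
Round up: n = 17

Answer: n = 17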